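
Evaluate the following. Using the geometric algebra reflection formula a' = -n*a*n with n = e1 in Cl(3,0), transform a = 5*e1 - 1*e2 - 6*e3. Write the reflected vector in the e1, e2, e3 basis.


Reflection formula: a' = -n*a*n, with n = e1 (unit vector, n^2 = 1).
For reflection through hyperplane perp to e1:
The component along e1 flips sign, others stay.
a = (5, -1, -6)
a' = (-5, -1, -6)
a' = -5*e1 - 1*e2 - 6*e3


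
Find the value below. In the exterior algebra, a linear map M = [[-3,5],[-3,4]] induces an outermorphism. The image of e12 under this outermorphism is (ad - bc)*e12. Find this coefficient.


The outermorphism of a linear map f sends e1^e2 to f(e1)^f(e2).
f(e1) = -3*e1 - 3*e2
f(e2) = 5*e1 + 4*e2
f(e1) ^ f(e2) = (-3*e1 - 3*e2) ^ (5*e1 + 4*e2)
= (-3)*4*e12 + (-3)*5*e21
= (-12 - (-15))*e12
= 3*e12
Coefficient = 3


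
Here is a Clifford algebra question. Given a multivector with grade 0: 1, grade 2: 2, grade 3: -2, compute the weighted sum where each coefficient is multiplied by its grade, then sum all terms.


Grade-weighted sum = sum of grade_k * coefficient_k
0*1 = 0
2*2 = 4
3*(-2) = -6
Total = 0 + 4 + (-6) = -2


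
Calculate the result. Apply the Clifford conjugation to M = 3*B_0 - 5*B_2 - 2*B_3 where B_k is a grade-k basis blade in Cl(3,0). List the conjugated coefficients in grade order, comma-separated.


Clifford conjugate sign for grade k: (-1)^(k(k+1)/2)
Grade 0: (-1)^(0*1/2) = (-1)^0 = 1, coeff 3 -> 3
Grade 2: (-1)^(2*3/2) = (-1)^3 = -1, coeff -5 -> 5
Grade 3: (-1)^(3*4/2) = (-1)^6 = 1, coeff -2 -> -2
Conjugated coefficients: 3, 5, -2


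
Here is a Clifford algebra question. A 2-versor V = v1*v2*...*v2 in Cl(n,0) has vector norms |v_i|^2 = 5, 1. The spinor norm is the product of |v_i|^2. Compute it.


Spinor norm N(V) = |v1|^2 * |v2|^2 * ... * |v2|^2
= 5 * 1
Running product: 5, 5
N(V) = 5


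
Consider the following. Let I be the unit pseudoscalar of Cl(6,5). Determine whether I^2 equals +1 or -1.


The pseudoscalar I = e1...e_n (product of all n generators) of Cl(p,q) satisfies I^2 = (-1)^(q + n(n-1)/2).
p = 6, q = 5, n = p + q = 11
n(n-1)/2 = 11 * 10 / 2 = 55
Exponent = q + n(n-1)/2 = 5 + 55 = 60
I^2 = (-1)^60 = +1


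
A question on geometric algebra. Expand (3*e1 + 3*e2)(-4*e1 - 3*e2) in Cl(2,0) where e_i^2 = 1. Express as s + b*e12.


Expand: (3*e1 + 3*e2)(-4*e1 - 3*e2)
= 3*(-4)*e1e1 + 3*(-3)*e1e2 + 3*(-4)*e2e1 + 3*(-3)*e2e2
Using e1^2 = e2^2 = 1, e2e1 = -e1e2:
Scalar part s = 3*(-4) + 3*(-3) = -12 + (-9) = -21
Bivector part b = 3*(-3) - 3*(-4) = -9 - (-12) = 3
uv = -21 + 3*e12


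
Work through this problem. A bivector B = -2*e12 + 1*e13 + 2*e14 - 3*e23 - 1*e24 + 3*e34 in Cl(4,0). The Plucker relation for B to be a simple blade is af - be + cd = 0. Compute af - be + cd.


Plucker relation: af - be + cd
a*f = (-2)*3 = -6
b*e = 1*(-1) = -1
c*d = 2*(-3) = -6
af - be + cd = -6 - (-1) + (-6)
= -11


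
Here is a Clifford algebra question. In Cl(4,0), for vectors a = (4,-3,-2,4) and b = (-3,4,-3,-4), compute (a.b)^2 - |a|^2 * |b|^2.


a . b = 4*(-3) + (-3)*4 + (-2)*(-3) + 4*(-4)
= -12 + (-12) + 6 + (-16) = -34
|a|^2 = 4^2 + (-3)^2 + (-2)^2 + 4^2 = 45
|b|^2 = (-3)^2 + 4^2 + (-3)^2 + (-4)^2 = 50
(a.b)^2 = (-34)^2 = 1156
|a|^2 * |b|^2 = 45 * 50 = 2250
Result = 1156 - 2250 = -1094


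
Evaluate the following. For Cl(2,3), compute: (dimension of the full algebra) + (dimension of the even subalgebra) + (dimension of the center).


n = 2 + 3 = 5
Total dim = 2^5 = 32
Even subalgebra dim = 2^4 = 16
n is odd, so center dim = 2
Sum = 32 + 16 + 2 = 50


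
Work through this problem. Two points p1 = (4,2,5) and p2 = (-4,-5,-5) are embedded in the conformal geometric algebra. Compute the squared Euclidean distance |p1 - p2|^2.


p1 - p2 = (8, 7, 10)
|p1 - p2|^2 = 8^2 + 7^2 + 10^2
= 64 + 49 + 100
= 213


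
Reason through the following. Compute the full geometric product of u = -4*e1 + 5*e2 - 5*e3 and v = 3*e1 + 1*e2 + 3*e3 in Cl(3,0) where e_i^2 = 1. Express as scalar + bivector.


In Cl(3,0): e_i^2 = 1, e_ie_j = -e_je_i for i != j.
Scalar part = u . v = (-4)*3 + 5*1 + (-5)*3
= -12 + 5 + (-15) = -22
e12 coeff = (-4)*1 - 5*3 = -4 - 15 = -19
e13 coeff = (-4)*3 - (-5)*3 = -12 - (-15) = 3
e23 coeff = 5*3 - (-5)*1 = 15 - (-5) = 20
uv = -22 - 19*e12 + 3*e13 + 20*e23


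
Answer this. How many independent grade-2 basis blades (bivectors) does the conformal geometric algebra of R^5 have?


The conformal model of R^5 uses Cl(6,1) with m = 5 + 2 = 7 generators.
Number of grade-2 blades = C(m, 2) = C(7, 2)
= 7*6/2 = 21


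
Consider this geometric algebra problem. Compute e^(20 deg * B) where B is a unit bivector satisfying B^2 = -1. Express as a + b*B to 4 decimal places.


For a unit bivector B with B^2 = -1, the exponential series gives
e^(theta*B) = cos(theta) + sin(theta)*B (the GA analogue of Euler's formula).
theta = 20 degrees = 0.349066 rad
cos(20 deg) = 0.9397
sin(20 deg) = 0.3420
exp(theta*B) = 0.9397 + 0.3420*B


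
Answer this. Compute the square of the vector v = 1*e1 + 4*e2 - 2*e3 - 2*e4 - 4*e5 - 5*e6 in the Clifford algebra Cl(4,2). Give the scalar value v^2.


v^2 = sum of c_i^2 * e_i^2
Positive signature terms (e_i^2 = +1): 1^2 + 4^2 + (-2)^2 + (-2)^2 = 25
Negative signature terms (e_j^2 = -1): (-4)^2 + (-5)^2 = 41
v^2 = 25 - 41 = -16


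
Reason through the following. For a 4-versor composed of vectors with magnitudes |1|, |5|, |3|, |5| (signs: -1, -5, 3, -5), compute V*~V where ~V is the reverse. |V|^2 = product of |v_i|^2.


Each vector v_i has |v_i|^2 = s_i^2
Squared scales: (-1)^2 = 1, (-5)^2 = 25, 3^2 = 9, (-5)^2 = 25
|V|^2 = 1 * 25 * 9 * 25
= 5625


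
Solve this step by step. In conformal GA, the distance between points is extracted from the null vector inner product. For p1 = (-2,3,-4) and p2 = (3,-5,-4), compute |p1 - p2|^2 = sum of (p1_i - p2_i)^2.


p1 - p2 = (-5, 8, 0)
|p1 - p2|^2 = (-5)^2 + 8^2 + 0^2
= 25 + 64 + 0
= 89


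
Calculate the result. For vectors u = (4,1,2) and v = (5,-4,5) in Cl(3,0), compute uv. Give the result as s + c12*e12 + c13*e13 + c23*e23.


In Cl(3,0): e_i^2 = 1, e_ie_j = -e_je_i for i != j.
Scalar part = u . v = 4*5 + 1*(-4) + 2*5
= 20 + (-4) + 10 = 26
e12 coeff = 4*(-4) - 1*5 = -16 - 5 = -21
e13 coeff = 4*5 - 2*5 = 20 - 10 = 10
e23 coeff = 1*5 - 2*(-4) = 5 - (-8) = 13
uv = 26 - 21*e12 + 10*e13 + 13*e23


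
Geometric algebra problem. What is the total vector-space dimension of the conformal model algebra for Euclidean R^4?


The conformal model of R^4 uses Cl(5,1): the 4 Euclidean generators plus two extra orthogonal generators e+ (e+^2 = +1) and e- (e-^2 = -1), from which the null vectors e0, einf are built.
Number of generators m = 4 + 2 = 6.
dim Cl(p,q) = 2^m = 2^6 = 64


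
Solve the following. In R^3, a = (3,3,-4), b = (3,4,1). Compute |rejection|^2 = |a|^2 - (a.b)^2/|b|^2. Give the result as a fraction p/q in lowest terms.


|a|^2 = 3^2 + 3^2 + (-4)^2 = 34
|b|^2 = 3^2 + 4^2 + 1^2 = 26
a . b = 3*3 + 3*4 + (-4)*1 = 17
(a.b)^2 = 17^2 = 289
|rej|^2 = 34 - 289/26
= (884 - 289)/26
= 595/26
In lowest terms: 595/26


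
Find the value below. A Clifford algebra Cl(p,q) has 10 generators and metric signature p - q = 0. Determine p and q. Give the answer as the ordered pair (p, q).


We need p + q = 10 and p - q = 0.
Adding: 2p = 10 + 0 = 10, so p = 5.
Then q = 10 - 5 = 5.
(p, q) = (5, 5)


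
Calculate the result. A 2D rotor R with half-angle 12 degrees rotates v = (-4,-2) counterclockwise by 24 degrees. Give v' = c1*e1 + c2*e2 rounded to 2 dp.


Rotor R = cos(12deg) - sin(12deg)*e12
Rotation angle theta = 2 * 12 = 24 degrees
v' = R*v*~R rotates v by theta.
cos(24deg) = 0.9135, sin(24deg) = 0.4067
v'_1 = -4*cos(24deg) - (-2)*sin(24deg)
= -4*0.9135 - (-2)*0.4067
= -2.84
v'_2 = -4*sin(24deg) + (-2)*cos(24deg)
= -4*0.4067 + (-2)*0.9135
= -3.45
v' = -2.84*e1 - 3.45*e2


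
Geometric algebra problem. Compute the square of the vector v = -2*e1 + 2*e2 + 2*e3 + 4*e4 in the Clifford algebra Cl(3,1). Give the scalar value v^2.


v^2 = sum of c_i^2 * e_i^2
Positive signature terms (e_i^2 = +1): (-2)^2 + 2^2 + 2^2 = 12
Negative signature terms (e_j^2 = -1): 4^2 = 16
v^2 = 12 - 16 = -4


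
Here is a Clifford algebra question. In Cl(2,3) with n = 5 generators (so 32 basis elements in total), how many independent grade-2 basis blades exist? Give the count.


Number of grade-k basis blades in Cl(p,q) with n = p + q is C(n, k).
n = 2 + 3 = 5
C(5, 2) = 5! / (2! * 3!)
= 120 / (2 * 6)
= 10


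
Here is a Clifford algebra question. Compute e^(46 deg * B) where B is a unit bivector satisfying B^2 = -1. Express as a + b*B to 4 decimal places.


For a unit bivector B with B^2 = -1, the exponential series gives
e^(theta*B) = cos(theta) + sin(theta)*B (the GA analogue of Euler's formula).
theta = 46 degrees = 0.802851 rad
cos(46 deg) = 0.6947
sin(46 deg) = 0.7193
exp(theta*B) = 0.6947 + 0.7193*B


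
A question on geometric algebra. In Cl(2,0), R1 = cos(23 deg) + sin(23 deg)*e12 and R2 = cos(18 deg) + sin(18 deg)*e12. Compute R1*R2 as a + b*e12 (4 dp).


Same-plane rotors commute and their half-angles add:
R1*R2 = cos(a1 + a2) + sin(a1 + a2)*e12.
a1 + a2 = 23 + 18 = 41 deg
cos(41 deg) = 0.7547
sin(41 deg) = 0.6561
R1*R2 = 0.7547 + 0.6561*e12


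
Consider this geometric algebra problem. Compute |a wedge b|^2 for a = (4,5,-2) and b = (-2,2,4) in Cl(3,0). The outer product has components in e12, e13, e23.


a wedge b = (a1*b2 - a2*b1)*e12 + (a1*b3 - a3*b1)*e13 + (a2*b3 - a3*b2)*e23
e12 coeff: 4*2 - 5*(-2) = 8 - (-10) = 18
e13 coeff: 4*4 - (-2)*(-2) = 16 - 4 = 12
e23 coeff: 5*4 - (-2)*2 = 20 - (-4) = 24
|a wedge b|^2 = 18^2 + 12^2 + 24^2
= 324 + 144 + 576
= 1044


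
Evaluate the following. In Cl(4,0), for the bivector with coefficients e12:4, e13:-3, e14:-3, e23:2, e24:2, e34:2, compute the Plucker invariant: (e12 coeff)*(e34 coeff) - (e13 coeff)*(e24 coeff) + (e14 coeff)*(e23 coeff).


Plucker relation: af - be + cd
a*f = 4*2 = 8
b*e = (-3)*2 = -6
c*d = (-3)*2 = -6
af - be + cd = 8 - (-6) + (-6)
= 8


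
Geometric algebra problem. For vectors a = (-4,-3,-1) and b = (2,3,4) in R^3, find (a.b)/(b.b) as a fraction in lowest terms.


Projection coefficient = (a . b) / (b . b)
a . b = (-4)*2 + (-3)*3 + (-1)*4
= -8 + (-9) + (-4) = -21
b . b = 2^2 + 3^2 + 4^2
= 4 + 9 + 16 = 29
Coefficient = -21/29
In lowest terms: -21/29


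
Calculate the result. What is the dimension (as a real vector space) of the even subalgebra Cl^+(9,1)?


Even subalgebra dimension = 2^(n-1)
n = 9 + 1 = 10
2^(10 - 1) = 2^9 = 512
Verification: sum of C(10,k) for even k = 1 + 45 + 210 + 210 + 45 + 1 = 512
Result = 512


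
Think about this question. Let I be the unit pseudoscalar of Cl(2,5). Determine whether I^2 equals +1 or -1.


The pseudoscalar I = e1...e_n (product of all n generators) of Cl(p,q) satisfies I^2 = (-1)^(q + n(n-1)/2).
p = 2, q = 5, n = p + q = 7
n(n-1)/2 = 7 * 6 / 2 = 21
Exponent = q + n(n-1)/2 = 5 + 21 = 26
I^2 = (-1)^26 = +1


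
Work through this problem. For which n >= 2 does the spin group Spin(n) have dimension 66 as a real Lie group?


dim Spin(n) = dim so(n) = n(n-1)/2.
Solve n(n-1)/2 = 66, i.e. n^2 - n - 132 = 0.
Discriminant = 1 + 8*66 = 529
n = (1 + sqrt(529))/2 = (1 + 23)/2 = 12


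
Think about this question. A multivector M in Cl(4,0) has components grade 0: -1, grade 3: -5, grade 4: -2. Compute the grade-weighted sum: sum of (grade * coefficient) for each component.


Grade-weighted sum = sum of grade_k * coefficient_k
0*(-1) = 0
3*(-5) = -15
4*(-2) = -8
Total = 0 + (-15) + (-8) = -23


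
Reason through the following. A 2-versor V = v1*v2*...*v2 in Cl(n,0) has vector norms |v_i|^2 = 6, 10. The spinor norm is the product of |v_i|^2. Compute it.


Spinor norm N(V) = |v1|^2 * |v2|^2 * ... * |v2|^2
= 6 * 10
Running product: 6, 60
N(V) = 60


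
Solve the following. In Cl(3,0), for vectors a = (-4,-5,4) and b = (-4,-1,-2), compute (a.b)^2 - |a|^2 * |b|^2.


a . b = (-4)*(-4) + (-5)*(-1) + 4*(-2)
= 16 + 5 + (-8) = 13
|a|^2 = (-4)^2 + (-5)^2 + 4^2 = 57
|b|^2 = (-4)^2 + (-1)^2 + (-2)^2 = 21
(a.b)^2 = 13^2 = 169
|a|^2 * |b|^2 = 57 * 21 = 1197
Result = 169 - 1197 = -1028


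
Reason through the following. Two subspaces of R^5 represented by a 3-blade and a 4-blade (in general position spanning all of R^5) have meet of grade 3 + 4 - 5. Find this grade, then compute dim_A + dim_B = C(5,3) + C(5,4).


Meet grade = grade(A) + grade(B) - n
= 3 + 4 - 5 = 2
C(5,3) = 10
C(5,4) = 5
dim_A + dim_B = 10 + 5 = 15


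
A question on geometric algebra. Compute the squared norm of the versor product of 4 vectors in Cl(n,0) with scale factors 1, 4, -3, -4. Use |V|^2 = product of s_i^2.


Each vector v_i has |v_i|^2 = s_i^2
Squared scales: 1^2 = 1, 4^2 = 16, (-3)^2 = 9, (-4)^2 = 16
|V|^2 = 1 * 16 * 9 * 16
= 2304


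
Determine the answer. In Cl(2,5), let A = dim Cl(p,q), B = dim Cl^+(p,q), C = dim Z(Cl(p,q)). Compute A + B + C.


n = 2 + 5 = 7
Total dim = 2^7 = 128
Even subalgebra dim = 2^6 = 64
n is odd, so center dim = 2
Sum = 128 + 64 + 2 = 194


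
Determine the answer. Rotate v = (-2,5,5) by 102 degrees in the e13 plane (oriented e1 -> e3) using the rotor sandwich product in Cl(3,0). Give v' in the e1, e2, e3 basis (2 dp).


Rotor R = cos(51deg) - sin(51deg)*e13
Rotation angle theta = 2 * 51 = 102 degrees in the e13 plane (e1 -> e3).
The component perpendicular to the plane (e2) is invariant: v'_2 = v2 = 5.00
cos(102deg) = -0.2079, sin(102deg) = 0.9781
v'_1 = v1*cos(theta) - v3*sin(theta) = -2*(-0.2079) - 5*0.9781 = -4.47
v'_3 = v1*sin(theta) + v3*cos(theta) = -2*0.9781 + 5*(-0.2079) = -3.00
v' = -4.47*e1 + 5.00*e2 - 3.00*e3


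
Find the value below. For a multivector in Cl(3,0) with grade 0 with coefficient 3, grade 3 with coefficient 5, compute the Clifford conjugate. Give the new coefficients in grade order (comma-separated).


Clifford conjugate sign for grade k: (-1)^(k(k+1)/2)
Grade 0: (-1)^(0*1/2) = (-1)^0 = 1, coeff 3 -> 3
Grade 3: (-1)^(3*4/2) = (-1)^6 = 1, coeff 5 -> 5
Conjugated coefficients: 3, 5


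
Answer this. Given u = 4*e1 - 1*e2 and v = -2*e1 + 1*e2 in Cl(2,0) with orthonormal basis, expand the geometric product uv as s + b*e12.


Expand: (4*e1 - 1*e2)(-2*e1 + 1*e2)
= 4*(-2)*e1e1 + 4*1*e1e2 + (-1)*(-2)*e2e1 + (-1)*1*e2e2
Using e1^2 = e2^2 = 1, e2e1 = -e1e2:
Scalar part s = 4*(-2) + (-1)*1 = -8 + (-1) = -9
Bivector part b = 4*1 - (-1)*(-2) = 4 - 2 = 2
uv = -9 + 2*e12


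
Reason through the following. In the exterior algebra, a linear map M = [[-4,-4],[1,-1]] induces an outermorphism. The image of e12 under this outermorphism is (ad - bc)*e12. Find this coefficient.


The outermorphism of a linear map f sends e1^e2 to f(e1)^f(e2).
f(e1) = -4*e1 + 1*e2
f(e2) = -4*e1 - 1*e2
f(e1) ^ f(e2) = (-4*e1 + 1*e2) ^ (-4*e1 - 1*e2)
= (-4)*(-1)*e12 + 1*(-4)*e21
= (4 - (-4))*e12
= 8*e12
Coefficient = 8


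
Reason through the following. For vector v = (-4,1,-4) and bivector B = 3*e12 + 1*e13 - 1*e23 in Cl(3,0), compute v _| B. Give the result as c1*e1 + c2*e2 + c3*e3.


Left contraction v _| B = <vB>_1 (grade-1 part of the geometric product vB).
Using e1_|e12 = e2, e2_|e12 = -e1, e1_|e13 = e3, e3_|e13 = -e1, e2_|e23 = e3, e3_|e23 = -e2:
e1 coeff: -v2*b12 - v3*b13 = -(1)*(3) - (-4)*(1) = 1
e2 coeff: v1*b12 - v3*b23 = (-4)*(3) - (-4)*(-1) = -16
e3 coeff: v1*b13 + v2*b23 = (-4)*(1) + (1)*(-1) = -5
v _| B = 1*e1 - 16*e2 - 5*e3


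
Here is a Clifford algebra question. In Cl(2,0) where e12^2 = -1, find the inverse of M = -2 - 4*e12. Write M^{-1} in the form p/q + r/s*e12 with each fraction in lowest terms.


M = -2 - 4*e12, where e12^2 = -1.
Since M commutes with its reverse ~M = a - b*e12, M * ~M = a^2 - b^2*e12^2 = a^2 + b^2.
So M^{-1} = ~M / (a^2 + b^2) = (a - b*e12)/(a^2 + b^2).
a^2 + b^2 = 4 + 16 = 20
Scalar part = -2/20 = -1/10
Bivector coeff = 4/20 = 1/5
M^{-1} = -1/10 + 1/5*e12


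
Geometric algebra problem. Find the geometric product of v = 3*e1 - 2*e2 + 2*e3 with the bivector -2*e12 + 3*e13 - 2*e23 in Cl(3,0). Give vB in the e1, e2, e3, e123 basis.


vB has grade-1 (vector) and grade-3 (trivector) parts: vB = (v _| B) + (v ^ B).
Vector part <vB>_1:
  e1: -v2*b12 - v3*b13 = -(-2)*(-2) - (2)*(3) = -10
  e2: v1*b12 - v3*b23 = (3)*(-2) - (2)*(-2) = -2
  e3: v1*b13 + v2*b23 = (3)*(3) + (-2)*(-2) = 13
Trivector part <vB>_3:
  e123: v1*b23 - v2*b13 + v3*b12 = (3)*(-2) - (-2)*(3) + (2)*(-2) = -4
vB = -10*e1 - 2*e2 + 13*e3 - 4*e123


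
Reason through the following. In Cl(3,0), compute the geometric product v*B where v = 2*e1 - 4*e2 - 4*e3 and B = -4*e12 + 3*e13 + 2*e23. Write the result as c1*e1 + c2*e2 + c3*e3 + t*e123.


vB has grade-1 (vector) and grade-3 (trivector) parts: vB = (v _| B) + (v ^ B).
Vector part <vB>_1:
  e1: -v2*b12 - v3*b13 = -(-4)*(-4) - (-4)*(3) = -4
  e2: v1*b12 - v3*b23 = (2)*(-4) - (-4)*(2) = 0
  e3: v1*b13 + v2*b23 = (2)*(3) + (-4)*(2) = -2
Trivector part <vB>_3:
  e123: v1*b23 - v2*b13 + v3*b12 = (2)*(2) - (-4)*(3) + (-4)*(-4) = 32
vB = -4*e1 + 0*e2 - 2*e3 + 32*e123


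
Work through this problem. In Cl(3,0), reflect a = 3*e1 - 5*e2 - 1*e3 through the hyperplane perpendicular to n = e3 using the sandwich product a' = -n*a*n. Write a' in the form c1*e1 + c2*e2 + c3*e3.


Reflection formula: a' = -n*a*n, with n = e3 (unit vector, n^2 = 1).
For reflection through hyperplane perp to e3:
The component along e3 flips sign, others stay.
a = (3, -5, -1)
a' = (3, -5, 1)
a' = 3*e1 - 5*e2 + 1*e3


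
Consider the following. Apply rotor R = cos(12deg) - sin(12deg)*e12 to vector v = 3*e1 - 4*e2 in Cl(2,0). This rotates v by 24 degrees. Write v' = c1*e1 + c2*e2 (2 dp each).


Rotor R = cos(12deg) - sin(12deg)*e12
Rotation angle theta = 2 * 12 = 24 degrees
v' = R*v*~R rotates v by theta.
cos(24deg) = 0.9135, sin(24deg) = 0.4067
v'_1 = 3*cos(24deg) - (-4)*sin(24deg)
= 3*0.9135 - (-4)*0.4067
= 4.37
v'_2 = 3*sin(24deg) + (-4)*cos(24deg)
= 3*0.4067 + (-4)*0.9135
= -2.43
v' = 4.37*e1 - 2.43*e2


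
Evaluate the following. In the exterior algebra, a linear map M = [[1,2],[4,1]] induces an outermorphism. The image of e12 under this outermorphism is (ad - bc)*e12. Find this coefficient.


The outermorphism of a linear map f sends e1^e2 to f(e1)^f(e2).
f(e1) = 1*e1 + 4*e2
f(e2) = 2*e1 + 1*e2
f(e1) ^ f(e2) = (1*e1 + 4*e2) ^ (2*e1 + 1*e2)
= 1*1*e12 + 4*2*e21
= (1 - 8)*e12
= -7*e12
Coefficient = -7


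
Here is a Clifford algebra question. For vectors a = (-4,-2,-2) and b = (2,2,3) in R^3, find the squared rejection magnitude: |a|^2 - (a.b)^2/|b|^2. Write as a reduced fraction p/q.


|a|^2 = (-4)^2 + (-2)^2 + (-2)^2 = 24
|b|^2 = 2^2 + 2^2 + 3^2 = 17
a . b = (-4)*2 + (-2)*2 + (-2)*3 = -18
(a.b)^2 = (-18)^2 = 324
|rej|^2 = 24 - 324/17
= (408 - 324)/17
= 84/17
In lowest terms: 84/17


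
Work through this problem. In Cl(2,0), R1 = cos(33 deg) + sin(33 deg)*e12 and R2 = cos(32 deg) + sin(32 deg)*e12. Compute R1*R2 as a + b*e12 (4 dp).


Same-plane rotors commute and their half-angles add:
R1*R2 = cos(a1 + a2) + sin(a1 + a2)*e12.
a1 + a2 = 33 + 32 = 65 deg
cos(65 deg) = 0.4226
sin(65 deg) = 0.9063
R1*R2 = 0.4226 + 0.9063*e12


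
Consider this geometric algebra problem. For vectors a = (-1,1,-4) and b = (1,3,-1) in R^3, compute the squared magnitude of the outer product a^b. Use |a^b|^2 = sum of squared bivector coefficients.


a wedge b = (a1*b2 - a2*b1)*e12 + (a1*b3 - a3*b1)*e13 + (a2*b3 - a3*b2)*e23
e12 coeff: (-1)*3 - 1*1 = -3 - 1 = -4
e13 coeff: (-1)*(-1) - (-4)*1 = 1 - (-4) = 5
e23 coeff: 1*(-1) - (-4)*3 = -1 - (-12) = 11
|a wedge b|^2 = (-4)^2 + 5^2 + 11^2
= 16 + 25 + 121
= 162


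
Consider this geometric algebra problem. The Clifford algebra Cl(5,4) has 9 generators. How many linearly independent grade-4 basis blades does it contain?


Number of grade-k basis blades in Cl(p,q) with n = p + q is C(n, k).
n = 5 + 4 = 9
C(9, 4) = 9! / (4! * 5!)
= 362880 / (24 * 120)
= 126


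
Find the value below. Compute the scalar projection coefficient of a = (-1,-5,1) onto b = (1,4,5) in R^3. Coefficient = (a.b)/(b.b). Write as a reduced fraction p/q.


Projection coefficient = (a . b) / (b . b)
a . b = (-1)*1 + (-5)*4 + 1*5
= -1 + (-20) + 5 = -16
b . b = 1^2 + 4^2 + 5^2
= 1 + 16 + 25 = 42
Coefficient = -16/42
In lowest terms: -8/21


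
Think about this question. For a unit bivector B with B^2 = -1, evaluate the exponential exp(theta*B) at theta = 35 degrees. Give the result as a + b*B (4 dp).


For a unit bivector B with B^2 = -1, the exponential series gives
e^(theta*B) = cos(theta) + sin(theta)*B (the GA analogue of Euler's formula).
theta = 35 degrees = 0.610865 rad
cos(35 deg) = 0.8192
sin(35 deg) = 0.5736
exp(theta*B) = 0.8192 + 0.5736*B


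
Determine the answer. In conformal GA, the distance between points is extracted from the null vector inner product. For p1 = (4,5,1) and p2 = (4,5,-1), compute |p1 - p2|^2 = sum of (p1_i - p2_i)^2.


p1 - p2 = (0, 0, 2)
|p1 - p2|^2 = 0^2 + 0^2 + 2^2
= 0 + 0 + 4
= 4


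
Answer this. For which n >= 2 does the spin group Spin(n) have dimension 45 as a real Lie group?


dim Spin(n) = dim so(n) = n(n-1)/2.
Solve n(n-1)/2 = 45, i.e. n^2 - n - 90 = 0.
Discriminant = 1 + 8*45 = 361
n = (1 + sqrt(361))/2 = (1 + 19)/2 = 10


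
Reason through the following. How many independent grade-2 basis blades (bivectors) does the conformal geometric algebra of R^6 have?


The conformal model of R^6 uses Cl(7,1) with m = 6 + 2 = 8 generators.
Number of grade-2 blades = C(m, 2) = C(8, 2)
= 8*7/2 = 28


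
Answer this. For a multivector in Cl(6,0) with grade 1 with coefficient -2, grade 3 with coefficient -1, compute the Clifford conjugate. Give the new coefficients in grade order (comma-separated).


Clifford conjugate sign for grade k: (-1)^(k(k+1)/2)
Grade 1: (-1)^(1*2/2) = (-1)^1 = -1, coeff -2 -> 2
Grade 3: (-1)^(3*4/2) = (-1)^6 = 1, coeff -1 -> -1
Conjugated coefficients: 2, -1


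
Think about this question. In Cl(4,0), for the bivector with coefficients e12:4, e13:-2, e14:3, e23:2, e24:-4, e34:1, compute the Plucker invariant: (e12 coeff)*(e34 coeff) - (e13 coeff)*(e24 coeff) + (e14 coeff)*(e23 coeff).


Plucker relation: af - be + cd
a*f = 4*1 = 4
b*e = (-2)*(-4) = 8
c*d = 3*2 = 6
af - be + cd = 4 - 8 + 6
= 2


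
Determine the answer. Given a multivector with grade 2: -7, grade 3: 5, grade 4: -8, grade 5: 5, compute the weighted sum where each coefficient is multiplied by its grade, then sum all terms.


Grade-weighted sum = sum of grade_k * coefficient_k
2*(-7) = -14
3*5 = 15
4*(-8) = -32
5*5 = 25
Total = -14 + 15 + (-32) + 25 = -6


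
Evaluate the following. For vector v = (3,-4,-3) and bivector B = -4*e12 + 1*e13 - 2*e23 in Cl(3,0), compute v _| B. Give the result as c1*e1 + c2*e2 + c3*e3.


Left contraction v _| B = <vB>_1 (grade-1 part of the geometric product vB).
Using e1_|e12 = e2, e2_|e12 = -e1, e1_|e13 = e3, e3_|e13 = -e1, e2_|e23 = e3, e3_|e23 = -e2:
e1 coeff: -v2*b12 - v3*b13 = -(-4)*(-4) - (-3)*(1) = -13
e2 coeff: v1*b12 - v3*b23 = (3)*(-4) - (-3)*(-2) = -18
e3 coeff: v1*b13 + v2*b23 = (3)*(1) + (-4)*(-2) = 11
v _| B = -13*e1 - 18*e2 + 11*e3


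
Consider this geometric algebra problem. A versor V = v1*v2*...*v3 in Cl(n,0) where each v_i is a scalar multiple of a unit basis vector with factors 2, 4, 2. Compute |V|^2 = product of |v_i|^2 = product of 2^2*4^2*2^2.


Each vector v_i has |v_i|^2 = s_i^2
Squared scales: 2^2 = 4, 4^2 = 16, 2^2 = 4
|V|^2 = 4 * 16 * 4
= 256


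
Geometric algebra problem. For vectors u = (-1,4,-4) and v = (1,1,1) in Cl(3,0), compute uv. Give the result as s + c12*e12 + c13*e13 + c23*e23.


In Cl(3,0): e_i^2 = 1, e_ie_j = -e_je_i for i != j.
Scalar part = u . v = (-1)*1 + 4*1 + (-4)*1
= -1 + 4 + (-4) = -1
e12 coeff = (-1)*1 - 4*1 = -1 - 4 = -5
e13 coeff = (-1)*1 - (-4)*1 = -1 - (-4) = 3
e23 coeff = 4*1 - (-4)*1 = 4 - (-4) = 8
uv = -1 - 5*e12 + 3*e13 + 8*e23


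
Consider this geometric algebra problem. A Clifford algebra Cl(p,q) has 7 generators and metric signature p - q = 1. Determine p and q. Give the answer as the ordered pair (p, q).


We need p + q = 7 and p - q = 1.
Adding: 2p = 7 + 1 = 8, so p = 4.
Then q = 7 - 4 = 3.
(p, q) = (4, 3)


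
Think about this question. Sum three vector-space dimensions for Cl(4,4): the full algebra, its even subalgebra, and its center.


n = 4 + 4 = 8
Total dim = 2^8 = 256
Even subalgebra dim = 2^7 = 128
n is even, so center dim = 1
Sum = 256 + 128 + 1 = 385


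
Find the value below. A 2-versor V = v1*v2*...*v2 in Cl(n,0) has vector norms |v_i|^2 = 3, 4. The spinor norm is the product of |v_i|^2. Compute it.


Spinor norm N(V) = |v1|^2 * |v2|^2 * ... * |v2|^2
= 3 * 4
Running product: 3, 12
N(V) = 12


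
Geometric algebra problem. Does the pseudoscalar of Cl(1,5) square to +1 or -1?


The pseudoscalar I = e1...e_n (product of all n generators) of Cl(p,q) satisfies I^2 = (-1)^(q + n(n-1)/2).
p = 1, q = 5, n = p + q = 6
n(n-1)/2 = 6 * 5 / 2 = 15
Exponent = q + n(n-1)/2 = 5 + 15 = 20
I^2 = (-1)^20 = +1


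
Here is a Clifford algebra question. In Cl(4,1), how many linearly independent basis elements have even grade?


Even subalgebra dimension = 2^(n-1)
n = 4 + 1 = 5
2^(5 - 1) = 2^4 = 16
Verification: sum of C(5,k) for even k = 1 + 10 + 5 = 16
Result = 16


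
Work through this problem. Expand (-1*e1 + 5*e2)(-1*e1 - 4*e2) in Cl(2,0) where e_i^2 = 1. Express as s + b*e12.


Expand: (-1*e1 + 5*e2)(-1*e1 - 4*e2)
= (-1)*(-1)*e1e1 + (-1)*(-4)*e1e2 + 5*(-1)*e2e1 + 5*(-4)*e2e2
Using e1^2 = e2^2 = 1, e2e1 = -e1e2:
Scalar part s = (-1)*(-1) + 5*(-4) = 1 + (-20) = -19
Bivector part b = (-1)*(-4) - 5*(-1) = 4 - (-5) = 9
uv = -19 + 9*e12


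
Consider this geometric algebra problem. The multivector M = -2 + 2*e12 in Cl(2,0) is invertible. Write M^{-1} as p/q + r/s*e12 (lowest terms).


M = -2 + 2*e12, where e12^2 = -1.
Since M commutes with its reverse ~M = a - b*e12, M * ~M = a^2 - b^2*e12^2 = a^2 + b^2.
So M^{-1} = ~M / (a^2 + b^2) = (a - b*e12)/(a^2 + b^2).
a^2 + b^2 = 4 + 4 = 8
Scalar part = -2/8 = -1/4
Bivector coeff = -2/8 = -1/4
M^{-1} = -1/4 - 1/4*e12


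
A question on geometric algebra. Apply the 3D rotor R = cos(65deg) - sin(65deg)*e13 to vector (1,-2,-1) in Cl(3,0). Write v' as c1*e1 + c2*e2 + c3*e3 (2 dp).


Rotor R = cos(65deg) - sin(65deg)*e13
Rotation angle theta = 2 * 65 = 130 degrees in the e13 plane (e1 -> e3).
The component perpendicular to the plane (e2) is invariant: v'_2 = v2 = -2.00
cos(130deg) = -0.6428, sin(130deg) = 0.7660
v'_1 = v1*cos(theta) - v3*sin(theta) = 1*(-0.6428) - (-1)*0.7660 = 0.12
v'_3 = v1*sin(theta) + v3*cos(theta) = 1*0.7660 + (-1)*(-0.6428) = 1.41
v' = 0.12*e1 - 2.00*e2 + 1.41*e3


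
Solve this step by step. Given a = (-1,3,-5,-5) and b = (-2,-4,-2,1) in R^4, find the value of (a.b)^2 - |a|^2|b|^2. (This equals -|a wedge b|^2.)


a . b = (-1)*(-2) + 3*(-4) + (-5)*(-2) + (-5)*1
= 2 + (-12) + 10 + (-5) = -5
|a|^2 = (-1)^2 + 3^2 + (-5)^2 + (-5)^2 = 60
|b|^2 = (-2)^2 + (-4)^2 + (-2)^2 + 1^2 = 25
(a.b)^2 = (-5)^2 = 25
|a|^2 * |b|^2 = 60 * 25 = 1500
Result = 25 - 1500 = -1475


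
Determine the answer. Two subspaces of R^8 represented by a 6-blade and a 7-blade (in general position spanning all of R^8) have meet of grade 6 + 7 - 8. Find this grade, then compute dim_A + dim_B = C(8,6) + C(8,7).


Meet grade = grade(A) + grade(B) - n
= 6 + 7 - 8 = 5
C(8,6) = 28
C(8,7) = 8
dim_A + dim_B = 28 + 8 = 36


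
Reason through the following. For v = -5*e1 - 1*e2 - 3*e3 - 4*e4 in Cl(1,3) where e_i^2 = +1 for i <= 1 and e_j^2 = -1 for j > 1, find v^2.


v^2 = sum of c_i^2 * e_i^2
Positive signature terms (e_i^2 = +1): (-5)^2 = 25
Negative signature terms (e_j^2 = -1): (-1)^2 + (-3)^2 + (-4)^2 = 26
v^2 = 25 - 26 = -1


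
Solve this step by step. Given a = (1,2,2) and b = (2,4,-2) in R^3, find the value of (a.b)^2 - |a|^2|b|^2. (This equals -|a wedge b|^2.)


a . b = 1*2 + 2*4 + 2*(-2)
= 2 + 8 + (-4) = 6
|a|^2 = 1^2 + 2^2 + 2^2 = 9
|b|^2 = 2^2 + 4^2 + (-2)^2 = 24
(a.b)^2 = 6^2 = 36
|a|^2 * |b|^2 = 9 * 24 = 216
Result = 36 - 216 = -180


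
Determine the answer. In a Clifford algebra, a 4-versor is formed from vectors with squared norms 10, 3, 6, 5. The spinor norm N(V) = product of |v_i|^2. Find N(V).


Spinor norm N(V) = |v1|^2 * |v2|^2 * ... * |v4|^2
= 10 * 3 * 6 * 5
Running product: 10, 30, 180, 900
N(V) = 900


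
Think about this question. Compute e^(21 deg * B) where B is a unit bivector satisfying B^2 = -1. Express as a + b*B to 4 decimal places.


For a unit bivector B with B^2 = -1, the exponential series gives
e^(theta*B) = cos(theta) + sin(theta)*B (the GA analogue of Euler's formula).
theta = 21 degrees = 0.366519 rad
cos(21 deg) = 0.9336
sin(21 deg) = 0.3584
exp(theta*B) = 0.9336 + 0.3584*B


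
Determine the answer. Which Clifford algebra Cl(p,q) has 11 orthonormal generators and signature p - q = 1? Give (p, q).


We need p + q = 11 and p - q = 1.
Adding: 2p = 11 + 1 = 12, so p = 6.
Then q = 11 - 6 = 5.
(p, q) = (6, 5)


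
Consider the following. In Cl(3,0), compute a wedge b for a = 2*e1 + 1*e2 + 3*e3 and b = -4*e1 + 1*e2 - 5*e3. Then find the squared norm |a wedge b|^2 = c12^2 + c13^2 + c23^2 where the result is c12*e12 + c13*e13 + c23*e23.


a wedge b = (a1*b2 - a2*b1)*e12 + (a1*b3 - a3*b1)*e13 + (a2*b3 - a3*b2)*e23
e12 coeff: 2*1 - 1*(-4) = 2 - (-4) = 6
e13 coeff: 2*(-5) - 3*(-4) = -10 - (-12) = 2
e23 coeff: 1*(-5) - 3*1 = -5 - 3 = -8
|a wedge b|^2 = 6^2 + 2^2 + (-8)^2
= 36 + 4 + 64
= 104


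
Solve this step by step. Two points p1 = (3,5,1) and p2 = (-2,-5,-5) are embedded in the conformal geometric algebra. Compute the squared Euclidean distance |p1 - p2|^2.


p1 - p2 = (5, 10, 6)
|p1 - p2|^2 = 5^2 + 10^2 + 6^2
= 25 + 100 + 36
= 161


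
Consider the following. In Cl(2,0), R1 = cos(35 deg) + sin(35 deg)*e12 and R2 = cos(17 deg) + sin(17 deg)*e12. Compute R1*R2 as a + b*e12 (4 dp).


Same-plane rotors commute and their half-angles add:
R1*R2 = cos(a1 + a2) + sin(a1 + a2)*e12.
a1 + a2 = 35 + 17 = 52 deg
cos(52 deg) = 0.6157
sin(52 deg) = 0.7880
R1*R2 = 0.6157 + 0.7880*e12


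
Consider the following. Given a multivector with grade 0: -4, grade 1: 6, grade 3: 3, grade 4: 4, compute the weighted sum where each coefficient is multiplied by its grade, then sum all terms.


Grade-weighted sum = sum of grade_k * coefficient_k
0*(-4) = 0
1*6 = 6
3*3 = 9
4*4 = 16
Total = 0 + 6 + 9 + 16 = 31


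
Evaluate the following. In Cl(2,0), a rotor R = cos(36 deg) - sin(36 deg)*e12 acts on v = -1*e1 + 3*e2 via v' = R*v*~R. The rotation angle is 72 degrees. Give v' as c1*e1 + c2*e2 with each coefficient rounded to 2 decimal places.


Rotor R = cos(36deg) - sin(36deg)*e12
Rotation angle theta = 2 * 36 = 72 degrees
v' = R*v*~R rotates v by theta.
cos(72deg) = 0.3090, sin(72deg) = 0.9511
v'_1 = -1*cos(72deg) - 3*sin(72deg)
= -1*0.3090 - 3*0.9511
= -3.16
v'_2 = -1*sin(72deg) + 3*cos(72deg)
= -1*0.9511 + 3*0.3090
= -0.02
v' = -3.16*e1 - 0.02*e2


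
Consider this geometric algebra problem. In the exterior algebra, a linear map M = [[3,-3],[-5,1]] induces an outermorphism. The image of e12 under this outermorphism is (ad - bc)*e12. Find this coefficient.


The outermorphism of a linear map f sends e1^e2 to f(e1)^f(e2).
f(e1) = 3*e1 - 5*e2
f(e2) = -3*e1 + 1*e2
f(e1) ^ f(e2) = (3*e1 - 5*e2) ^ (-3*e1 + 1*e2)
= 3*1*e12 + (-5)*(-3)*e21
= (3 - 15)*e12
= -12*e12
Coefficient = -12


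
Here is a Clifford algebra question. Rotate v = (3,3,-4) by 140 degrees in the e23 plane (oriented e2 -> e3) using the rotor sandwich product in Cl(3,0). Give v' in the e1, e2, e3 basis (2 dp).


Rotor R = cos(70deg) - sin(70deg)*e23
Rotation angle theta = 2 * 70 = 140 degrees in the e23 plane (e2 -> e3).
The component perpendicular to the plane (e1) is invariant: v'_1 = v1 = 3.00
cos(140deg) = -0.7660, sin(140deg) = 0.6428
v'_2 = v2*cos(theta) - v3*sin(theta) = 3*(-0.7660) - (-4)*0.6428 = 0.27
v'_3 = v2*sin(theta) + v3*cos(theta) = 3*0.6428 + (-4)*(-0.7660) = 4.99
v' = 3.00*e1 + 0.27*e2 + 4.99*e3


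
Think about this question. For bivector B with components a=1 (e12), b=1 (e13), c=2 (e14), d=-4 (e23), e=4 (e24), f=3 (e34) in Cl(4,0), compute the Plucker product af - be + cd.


Plucker relation: af - be + cd
a*f = 1*3 = 3
b*e = 1*4 = 4
c*d = 2*(-4) = -8
af - be + cd = 3 - 4 + (-8)
= -9


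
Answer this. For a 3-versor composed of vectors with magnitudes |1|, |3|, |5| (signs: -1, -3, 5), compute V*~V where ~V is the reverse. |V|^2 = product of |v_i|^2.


Each vector v_i has |v_i|^2 = s_i^2
Squared scales: (-1)^2 = 1, (-3)^2 = 9, 5^2 = 25
|V|^2 = 1 * 9 * 25
= 225


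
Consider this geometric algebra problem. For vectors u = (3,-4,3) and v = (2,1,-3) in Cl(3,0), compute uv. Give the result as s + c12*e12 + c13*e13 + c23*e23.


In Cl(3,0): e_i^2 = 1, e_ie_j = -e_je_i for i != j.
Scalar part = u . v = 3*2 + (-4)*1 + 3*(-3)
= 6 + (-4) + (-9) = -7
e12 coeff = 3*1 - (-4)*2 = 3 - (-8) = 11
e13 coeff = 3*(-3) - 3*2 = -9 - 6 = -15
e23 coeff = (-4)*(-3) - 3*1 = 12 - 3 = 9
uv = -7 + 11*e12 - 15*e13 + 9*e23


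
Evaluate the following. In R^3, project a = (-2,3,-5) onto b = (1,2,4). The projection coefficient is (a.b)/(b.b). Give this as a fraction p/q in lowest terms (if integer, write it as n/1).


Projection coefficient = (a . b) / (b . b)
a . b = (-2)*1 + 3*2 + (-5)*4
= -2 + 6 + (-20) = -16
b . b = 1^2 + 2^2 + 4^2
= 1 + 4 + 16 = 21
Coefficient = -16/21
In lowest terms: -16/21


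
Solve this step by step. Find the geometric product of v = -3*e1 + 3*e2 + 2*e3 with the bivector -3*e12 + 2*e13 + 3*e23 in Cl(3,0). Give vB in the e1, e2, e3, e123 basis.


vB has grade-1 (vector) and grade-3 (trivector) parts: vB = (v _| B) + (v ^ B).
Vector part <vB>_1:
  e1: -v2*b12 - v3*b13 = -(3)*(-3) - (2)*(2) = 5
  e2: v1*b12 - v3*b23 = (-3)*(-3) - (2)*(3) = 3
  e3: v1*b13 + v2*b23 = (-3)*(2) + (3)*(3) = 3
Trivector part <vB>_3:
  e123: v1*b23 - v2*b13 + v3*b12 = (-3)*(3) - (3)*(2) + (2)*(-3) = -21
vB = 5*e1 + 3*e2 + 3*e3 - 21*e123


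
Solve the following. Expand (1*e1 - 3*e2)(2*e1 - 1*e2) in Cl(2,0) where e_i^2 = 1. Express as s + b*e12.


Expand: (1*e1 - 3*e2)(2*e1 - 1*e2)
= 1*2*e1e1 + 1*(-1)*e1e2 + (-3)*2*e2e1 + (-3)*(-1)*e2e2
Using e1^2 = e2^2 = 1, e2e1 = -e1e2:
Scalar part s = 1*2 + (-3)*(-1) = 2 + 3 = 5
Bivector part b = 1*(-1) - (-3)*2 = -1 - (-6) = 5
uv = 5 + 5*e12


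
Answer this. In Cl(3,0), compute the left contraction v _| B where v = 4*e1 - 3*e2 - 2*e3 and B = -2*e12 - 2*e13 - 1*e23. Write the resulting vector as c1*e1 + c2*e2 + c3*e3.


Left contraction v _| B = <vB>_1 (grade-1 part of the geometric product vB).
Using e1_|e12 = e2, e2_|e12 = -e1, e1_|e13 = e3, e3_|e13 = -e1, e2_|e23 = e3, e3_|e23 = -e2:
e1 coeff: -v2*b12 - v3*b13 = -(-3)*(-2) - (-2)*(-2) = -10
e2 coeff: v1*b12 - v3*b23 = (4)*(-2) - (-2)*(-1) = -10
e3 coeff: v1*b13 + v2*b23 = (4)*(-2) + (-3)*(-1) = -5
v _| B = -10*e1 - 10*e2 - 5*e3


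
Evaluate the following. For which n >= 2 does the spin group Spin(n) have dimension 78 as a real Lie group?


dim Spin(n) = dim so(n) = n(n-1)/2.
Solve n(n-1)/2 = 78, i.e. n^2 - n - 156 = 0.
Discriminant = 1 + 8*78 = 625
n = (1 + sqrt(625))/2 = (1 + 25)/2 = 13


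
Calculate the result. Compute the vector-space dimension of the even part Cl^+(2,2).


Even subalgebra dimension = 2^(n-1)
n = 2 + 2 = 4
2^(4 - 1) = 2^3 = 8
Verification: sum of C(4,k) for even k = 1 + 6 + 1 = 8
Result = 8


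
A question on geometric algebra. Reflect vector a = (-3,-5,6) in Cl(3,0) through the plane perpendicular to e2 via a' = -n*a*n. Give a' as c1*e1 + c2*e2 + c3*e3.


Reflection formula: a' = -n*a*n, with n = e2 (unit vector, n^2 = 1).
For reflection through hyperplane perp to e2:
The component along e2 flips sign, others stay.
a = (-3, -5, 6)
a' = (-3, 5, 6)
a' = -3*e1 + 5*e2 + 6*e3


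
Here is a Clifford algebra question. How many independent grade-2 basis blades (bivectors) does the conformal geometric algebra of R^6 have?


The conformal model of R^6 uses Cl(7,1) with m = 6 + 2 = 8 generators.
Number of grade-2 blades = C(m, 2) = C(8, 2)
= 8*7/2 = 28


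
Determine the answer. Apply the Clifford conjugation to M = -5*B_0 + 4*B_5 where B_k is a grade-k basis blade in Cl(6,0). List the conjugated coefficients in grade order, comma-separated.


Clifford conjugate sign for grade k: (-1)^(k(k+1)/2)
Grade 0: (-1)^(0*1/2) = (-1)^0 = 1, coeff -5 -> -5
Grade 5: (-1)^(5*6/2) = (-1)^15 = -1, coeff 4 -> -4
Conjugated coefficients: -5, -4


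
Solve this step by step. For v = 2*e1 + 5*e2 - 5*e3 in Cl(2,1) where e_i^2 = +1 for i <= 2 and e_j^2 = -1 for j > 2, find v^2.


v^2 = sum of c_i^2 * e_i^2
Positive signature terms (e_i^2 = +1): 2^2 + 5^2 = 29
Negative signature terms (e_j^2 = -1): (-5)^2 = 25
v^2 = 29 - 25 = 4


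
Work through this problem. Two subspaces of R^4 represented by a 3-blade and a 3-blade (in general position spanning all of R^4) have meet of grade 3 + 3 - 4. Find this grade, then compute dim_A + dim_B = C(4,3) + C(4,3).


Meet grade = grade(A) + grade(B) - n
= 3 + 3 - 4 = 2
C(4,3) = 4
C(4,3) = 4
dim_A + dim_B = 4 + 4 = 8


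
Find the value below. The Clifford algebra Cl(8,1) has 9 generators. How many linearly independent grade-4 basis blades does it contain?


Number of grade-k basis blades in Cl(p,q) with n = p + q is C(n, k).
n = 8 + 1 = 9
C(9, 4) = 9! / (4! * 5!)
= 362880 / (24 * 120)
= 126


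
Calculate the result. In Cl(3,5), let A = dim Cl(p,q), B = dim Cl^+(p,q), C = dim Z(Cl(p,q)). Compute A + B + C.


n = 3 + 5 = 8
Total dim = 2^8 = 256
Even subalgebra dim = 2^7 = 128
n is even, so center dim = 1
Sum = 256 + 128 + 1 = 385


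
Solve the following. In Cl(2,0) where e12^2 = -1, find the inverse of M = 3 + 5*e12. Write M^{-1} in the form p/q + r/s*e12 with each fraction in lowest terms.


M = 3 + 5*e12, where e12^2 = -1.
Since M commutes with its reverse ~M = a - b*e12, M * ~M = a^2 - b^2*e12^2 = a^2 + b^2.
So M^{-1} = ~M / (a^2 + b^2) = (a - b*e12)/(a^2 + b^2).
a^2 + b^2 = 9 + 25 = 34
Scalar part = 3/34 = 3/34
Bivector coeff = -5/34 = -5/34
M^{-1} = 3/34 - 5/34*e12


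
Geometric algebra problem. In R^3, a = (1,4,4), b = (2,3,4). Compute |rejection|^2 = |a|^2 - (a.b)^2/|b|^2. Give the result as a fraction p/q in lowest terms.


|a|^2 = 1^2 + 4^2 + 4^2 = 33
|b|^2 = 2^2 + 3^2 + 4^2 = 29
a . b = 1*2 + 4*3 + 4*4 = 30
(a.b)^2 = 30^2 = 900
|rej|^2 = 33 - 900/29
= (957 - 900)/29
= 57/29
In lowest terms: 57/29


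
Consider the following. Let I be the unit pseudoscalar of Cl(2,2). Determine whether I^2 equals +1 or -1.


The pseudoscalar I = e1...e_n (product of all n generators) of Cl(p,q) satisfies I^2 = (-1)^(q + n(n-1)/2).
p = 2, q = 2, n = p + q = 4
n(n-1)/2 = 4 * 3 / 2 = 6
Exponent = q + n(n-1)/2 = 2 + 6 = 8
I^2 = (-1)^8 = +1


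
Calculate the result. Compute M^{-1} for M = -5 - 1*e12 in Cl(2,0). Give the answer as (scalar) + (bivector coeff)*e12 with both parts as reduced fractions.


M = -5 - 1*e12, where e12^2 = -1.
Since M commutes with its reverse ~M = a - b*e12, M * ~M = a^2 - b^2*e12^2 = a^2 + b^2.
So M^{-1} = ~M / (a^2 + b^2) = (a - b*e12)/(a^2 + b^2).
a^2 + b^2 = 25 + 1 = 26
Scalar part = -5/26 = -5/26
Bivector coeff = 1/26 = 1/26
M^{-1} = -5/26 + 1/26*e12


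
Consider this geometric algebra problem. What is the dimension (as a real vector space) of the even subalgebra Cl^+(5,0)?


Even subalgebra dimension = 2^(n-1)
n = 5 + 0 = 5
2^(5 - 1) = 2^4 = 16
Verification: sum of C(5,k) for even k = 1 + 10 + 5 = 16
Result = 16


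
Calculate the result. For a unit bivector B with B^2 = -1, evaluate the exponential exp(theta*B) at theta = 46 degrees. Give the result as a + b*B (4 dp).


For a unit bivector B with B^2 = -1, the exponential series gives
e^(theta*B) = cos(theta) + sin(theta)*B (the GA analogue of Euler's formula).
theta = 46 degrees = 0.802851 rad
cos(46 deg) = 0.6947
sin(46 deg) = 0.7193
exp(theta*B) = 0.6947 + 0.7193*B


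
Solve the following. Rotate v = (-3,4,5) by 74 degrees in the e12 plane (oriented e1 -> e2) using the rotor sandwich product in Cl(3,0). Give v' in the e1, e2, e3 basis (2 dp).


Rotor R = cos(37deg) - sin(37deg)*e12
Rotation angle theta = 2 * 37 = 74 degrees in the e12 plane (e1 -> e2).
The component perpendicular to the plane (e3) is invariant: v'_3 = v3 = 5.00
cos(74deg) = 0.2756, sin(74deg) = 0.9613
v'_1 = v1*cos(theta) - v2*sin(theta) = -3*0.2756 - 4*0.9613 = -4.67
v'_2 = v1*sin(theta) + v2*cos(theta) = -3*0.9613 + 4*0.2756 = -1.78
v' = -4.67*e1 - 1.78*e2 + 5.00*e3
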